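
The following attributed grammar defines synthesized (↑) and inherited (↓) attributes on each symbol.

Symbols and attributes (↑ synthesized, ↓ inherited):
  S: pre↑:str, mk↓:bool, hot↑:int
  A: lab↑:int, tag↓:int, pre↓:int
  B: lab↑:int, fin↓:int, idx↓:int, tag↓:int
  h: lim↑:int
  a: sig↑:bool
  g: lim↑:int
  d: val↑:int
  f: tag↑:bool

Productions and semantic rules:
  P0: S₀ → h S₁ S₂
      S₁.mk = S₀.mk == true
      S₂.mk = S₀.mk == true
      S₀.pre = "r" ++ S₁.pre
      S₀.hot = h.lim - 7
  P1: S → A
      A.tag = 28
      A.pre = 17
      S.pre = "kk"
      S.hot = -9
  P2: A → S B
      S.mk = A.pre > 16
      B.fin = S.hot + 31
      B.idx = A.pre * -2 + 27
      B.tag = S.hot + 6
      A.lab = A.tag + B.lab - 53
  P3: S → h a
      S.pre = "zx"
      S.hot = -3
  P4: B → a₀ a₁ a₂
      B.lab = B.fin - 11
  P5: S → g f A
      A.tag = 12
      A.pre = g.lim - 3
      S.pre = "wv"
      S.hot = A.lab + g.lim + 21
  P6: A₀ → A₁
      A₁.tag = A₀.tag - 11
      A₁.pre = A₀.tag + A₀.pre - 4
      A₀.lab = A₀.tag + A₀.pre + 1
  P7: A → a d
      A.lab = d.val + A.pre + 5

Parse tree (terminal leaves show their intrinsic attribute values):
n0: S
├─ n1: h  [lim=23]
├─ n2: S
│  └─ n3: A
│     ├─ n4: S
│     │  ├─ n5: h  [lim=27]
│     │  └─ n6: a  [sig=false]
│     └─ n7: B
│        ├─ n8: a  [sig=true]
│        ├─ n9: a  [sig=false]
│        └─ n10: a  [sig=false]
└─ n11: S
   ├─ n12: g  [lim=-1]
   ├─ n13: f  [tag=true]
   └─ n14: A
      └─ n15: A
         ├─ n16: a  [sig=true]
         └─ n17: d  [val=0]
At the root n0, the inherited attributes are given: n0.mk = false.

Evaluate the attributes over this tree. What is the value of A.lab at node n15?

1. n0.mk = false  [given at root]
2. n1.lim = 23  [terminal]
3. n2.mk = false  [S₀.mk == true]
4. n3.tag = 28  [28]
5. n3.pre = 17  [17]
6. n4.mk = true  [A.pre > 16]
7. n5.lim = 27  [terminal]
8. n6.sig = false  [terminal]
9. n4.pre = "zx"  ["zx"]
10. n4.hot = -3  [-3]
11. n7.fin = 28  [S.hot + 31]
12. n7.idx = -7  [A.pre * -2 + 27]
13. n7.tag = 3  [S.hot + 6]
14. n8.sig = true  [terminal]
15. n9.sig = false  [terminal]
16. n10.sig = false  [terminal]
17. n7.lab = 17  [B.fin - 11]
18. n3.lab = -8  [A.tag + B.lab - 53]
19. n2.pre = "kk"  ["kk"]
20. n2.hot = -9  [-9]
21. n11.mk = false  [S₀.mk == true]
22. n12.lim = -1  [terminal]
23. n13.tag = true  [terminal]
24. n14.tag = 12  [12]
25. n14.pre = -4  [g.lim - 3]
26. n15.tag = 1  [A₀.tag - 11]
27. n15.pre = 4  [A₀.tag + A₀.pre - 4]
28. n16.sig = true  [terminal]
29. n17.val = 0  [terminal]
30. n15.lab = 9  [d.val + A.pre + 5]
31. n14.lab = 9  [A₀.tag + A₀.pre + 1]
32. n11.pre = "wv"  ["wv"]
33. n11.hot = 29  [A.lab + g.lim + 21]
34. n0.pre = "rkk"  ["r" ++ S₁.pre]
35. n0.hot = 16  [h.lim - 7]

9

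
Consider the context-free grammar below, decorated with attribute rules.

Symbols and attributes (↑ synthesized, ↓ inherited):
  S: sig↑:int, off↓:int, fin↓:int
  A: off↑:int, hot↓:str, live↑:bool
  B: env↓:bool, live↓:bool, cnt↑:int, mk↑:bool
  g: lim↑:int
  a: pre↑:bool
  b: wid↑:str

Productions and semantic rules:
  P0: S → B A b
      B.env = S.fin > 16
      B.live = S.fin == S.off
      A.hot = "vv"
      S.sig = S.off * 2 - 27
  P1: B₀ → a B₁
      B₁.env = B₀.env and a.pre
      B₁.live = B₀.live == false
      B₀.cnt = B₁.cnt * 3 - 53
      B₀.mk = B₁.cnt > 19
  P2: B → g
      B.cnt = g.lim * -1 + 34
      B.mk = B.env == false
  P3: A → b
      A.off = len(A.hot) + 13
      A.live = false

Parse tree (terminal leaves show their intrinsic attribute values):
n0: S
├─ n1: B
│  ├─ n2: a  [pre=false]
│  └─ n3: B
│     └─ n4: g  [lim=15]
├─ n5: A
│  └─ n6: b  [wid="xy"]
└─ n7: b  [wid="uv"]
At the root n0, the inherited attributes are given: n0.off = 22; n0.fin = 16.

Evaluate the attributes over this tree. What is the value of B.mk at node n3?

true

1. n0.off = 22  [given at root]
2. n0.fin = 16  [given at root]
3. n1.env = false  [S.fin > 16]
4. n1.live = false  [S.fin == S.off]
5. n2.pre = false  [terminal]
6. n3.env = false  [B₀.env and a.pre]
7. n3.live = true  [B₀.live == false]
8. n4.lim = 15  [terminal]
9. n3.cnt = 19  [g.lim * -1 + 34]
10. n3.mk = true  [B.env == false]
11. n1.cnt = 4  [B₁.cnt * 3 - 53]
12. n1.mk = false  [B₁.cnt > 19]
13. n5.hot = "vv"  ["vv"]
14. n6.wid = "xy"  [terminal]
15. n5.off = 15  [len(A.hot) + 13]
16. n5.live = false  [false]
17. n7.wid = "uv"  [terminal]
18. n0.sig = 17  [S.off * 2 - 27]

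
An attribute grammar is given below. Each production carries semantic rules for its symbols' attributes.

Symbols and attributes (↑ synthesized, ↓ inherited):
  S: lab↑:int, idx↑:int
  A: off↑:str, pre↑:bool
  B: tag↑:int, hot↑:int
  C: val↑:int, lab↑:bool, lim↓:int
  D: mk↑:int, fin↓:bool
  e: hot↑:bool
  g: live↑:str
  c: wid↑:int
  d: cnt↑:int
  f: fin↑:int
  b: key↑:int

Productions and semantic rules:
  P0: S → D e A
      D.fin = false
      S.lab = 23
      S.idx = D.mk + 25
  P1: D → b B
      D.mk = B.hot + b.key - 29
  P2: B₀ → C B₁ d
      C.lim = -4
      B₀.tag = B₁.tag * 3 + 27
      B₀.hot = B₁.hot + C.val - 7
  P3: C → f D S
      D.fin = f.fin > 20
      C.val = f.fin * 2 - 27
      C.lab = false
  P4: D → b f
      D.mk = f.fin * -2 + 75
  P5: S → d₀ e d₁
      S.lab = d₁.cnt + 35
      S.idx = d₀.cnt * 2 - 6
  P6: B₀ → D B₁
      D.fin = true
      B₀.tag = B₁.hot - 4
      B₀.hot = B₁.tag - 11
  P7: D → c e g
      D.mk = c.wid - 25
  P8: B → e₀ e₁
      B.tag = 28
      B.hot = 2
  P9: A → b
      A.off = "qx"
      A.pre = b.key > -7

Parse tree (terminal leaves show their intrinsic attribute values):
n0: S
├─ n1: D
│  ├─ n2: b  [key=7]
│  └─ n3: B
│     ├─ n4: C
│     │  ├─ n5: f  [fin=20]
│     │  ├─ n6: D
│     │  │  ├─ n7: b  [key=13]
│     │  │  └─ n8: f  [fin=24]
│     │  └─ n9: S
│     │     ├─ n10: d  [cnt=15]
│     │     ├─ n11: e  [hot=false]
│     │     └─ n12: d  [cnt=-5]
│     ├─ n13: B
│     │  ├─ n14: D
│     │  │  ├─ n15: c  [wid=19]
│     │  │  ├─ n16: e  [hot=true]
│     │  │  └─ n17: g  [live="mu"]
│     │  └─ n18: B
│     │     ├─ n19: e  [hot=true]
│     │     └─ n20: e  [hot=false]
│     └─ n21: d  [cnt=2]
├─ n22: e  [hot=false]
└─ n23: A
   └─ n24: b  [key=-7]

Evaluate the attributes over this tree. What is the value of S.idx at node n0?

1. n1.fin = false  [false]
2. n2.key = 7  [terminal]
3. n4.lim = -4  [-4]
4. n5.fin = 20  [terminal]
5. n6.fin = false  [f.fin > 20]
6. n7.key = 13  [terminal]
7. n8.fin = 24  [terminal]
8. n6.mk = 27  [f.fin * -2 + 75]
9. n10.cnt = 15  [terminal]
10. n11.hot = false  [terminal]
11. n12.cnt = -5  [terminal]
12. n9.lab = 30  [d₁.cnt + 35]
13. n9.idx = 24  [d₀.cnt * 2 - 6]
14. n4.val = 13  [f.fin * 2 - 27]
15. n4.lab = false  [false]
16. n14.fin = true  [true]
17. n15.wid = 19  [terminal]
18. n16.hot = true  [terminal]
19. n17.live = "mu"  [terminal]
20. n14.mk = -6  [c.wid - 25]
21. n19.hot = true  [terminal]
22. n20.hot = false  [terminal]
23. n18.tag = 28  [28]
24. n18.hot = 2  [2]
25. n13.tag = -2  [B₁.hot - 4]
26. n13.hot = 17  [B₁.tag - 11]
27. n21.cnt = 2  [terminal]
28. n3.tag = 21  [B₁.tag * 3 + 27]
29. n3.hot = 23  [B₁.hot + C.val - 7]
30. n1.mk = 1  [B.hot + b.key - 29]
31. n22.hot = false  [terminal]
32. n24.key = -7  [terminal]
33. n23.off = "qx"  ["qx"]
34. n23.pre = false  [b.key > -7]
35. n0.lab = 23  [23]
36. n0.idx = 26  [D.mk + 25]

26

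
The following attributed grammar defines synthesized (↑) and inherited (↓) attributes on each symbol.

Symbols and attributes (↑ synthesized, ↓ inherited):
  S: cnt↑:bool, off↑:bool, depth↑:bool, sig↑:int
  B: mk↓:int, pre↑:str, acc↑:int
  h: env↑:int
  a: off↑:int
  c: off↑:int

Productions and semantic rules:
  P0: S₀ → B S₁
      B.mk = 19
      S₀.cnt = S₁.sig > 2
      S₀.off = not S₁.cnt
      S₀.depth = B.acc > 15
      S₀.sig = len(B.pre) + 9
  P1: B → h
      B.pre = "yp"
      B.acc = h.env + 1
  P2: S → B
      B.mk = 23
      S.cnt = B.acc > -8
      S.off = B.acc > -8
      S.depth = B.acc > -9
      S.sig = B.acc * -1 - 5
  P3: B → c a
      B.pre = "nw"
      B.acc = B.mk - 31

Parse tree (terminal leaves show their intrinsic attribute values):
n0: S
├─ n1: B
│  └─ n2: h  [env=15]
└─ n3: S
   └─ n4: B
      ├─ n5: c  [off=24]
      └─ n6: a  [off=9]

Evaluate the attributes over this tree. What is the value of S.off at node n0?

true

1. n1.mk = 19  [19]
2. n2.env = 15  [terminal]
3. n1.pre = "yp"  ["yp"]
4. n1.acc = 16  [h.env + 1]
5. n4.mk = 23  [23]
6. n5.off = 24  [terminal]
7. n6.off = 9  [terminal]
8. n4.pre = "nw"  ["nw"]
9. n4.acc = -8  [B.mk - 31]
10. n3.cnt = false  [B.acc > -8]
11. n3.off = false  [B.acc > -8]
12. n3.depth = true  [B.acc > -9]
13. n3.sig = 3  [B.acc * -1 - 5]
14. n0.cnt = true  [S₁.sig > 2]
15. n0.off = true  [not S₁.cnt]
16. n0.depth = true  [B.acc > 15]
17. n0.sig = 11  [len(B.pre) + 9]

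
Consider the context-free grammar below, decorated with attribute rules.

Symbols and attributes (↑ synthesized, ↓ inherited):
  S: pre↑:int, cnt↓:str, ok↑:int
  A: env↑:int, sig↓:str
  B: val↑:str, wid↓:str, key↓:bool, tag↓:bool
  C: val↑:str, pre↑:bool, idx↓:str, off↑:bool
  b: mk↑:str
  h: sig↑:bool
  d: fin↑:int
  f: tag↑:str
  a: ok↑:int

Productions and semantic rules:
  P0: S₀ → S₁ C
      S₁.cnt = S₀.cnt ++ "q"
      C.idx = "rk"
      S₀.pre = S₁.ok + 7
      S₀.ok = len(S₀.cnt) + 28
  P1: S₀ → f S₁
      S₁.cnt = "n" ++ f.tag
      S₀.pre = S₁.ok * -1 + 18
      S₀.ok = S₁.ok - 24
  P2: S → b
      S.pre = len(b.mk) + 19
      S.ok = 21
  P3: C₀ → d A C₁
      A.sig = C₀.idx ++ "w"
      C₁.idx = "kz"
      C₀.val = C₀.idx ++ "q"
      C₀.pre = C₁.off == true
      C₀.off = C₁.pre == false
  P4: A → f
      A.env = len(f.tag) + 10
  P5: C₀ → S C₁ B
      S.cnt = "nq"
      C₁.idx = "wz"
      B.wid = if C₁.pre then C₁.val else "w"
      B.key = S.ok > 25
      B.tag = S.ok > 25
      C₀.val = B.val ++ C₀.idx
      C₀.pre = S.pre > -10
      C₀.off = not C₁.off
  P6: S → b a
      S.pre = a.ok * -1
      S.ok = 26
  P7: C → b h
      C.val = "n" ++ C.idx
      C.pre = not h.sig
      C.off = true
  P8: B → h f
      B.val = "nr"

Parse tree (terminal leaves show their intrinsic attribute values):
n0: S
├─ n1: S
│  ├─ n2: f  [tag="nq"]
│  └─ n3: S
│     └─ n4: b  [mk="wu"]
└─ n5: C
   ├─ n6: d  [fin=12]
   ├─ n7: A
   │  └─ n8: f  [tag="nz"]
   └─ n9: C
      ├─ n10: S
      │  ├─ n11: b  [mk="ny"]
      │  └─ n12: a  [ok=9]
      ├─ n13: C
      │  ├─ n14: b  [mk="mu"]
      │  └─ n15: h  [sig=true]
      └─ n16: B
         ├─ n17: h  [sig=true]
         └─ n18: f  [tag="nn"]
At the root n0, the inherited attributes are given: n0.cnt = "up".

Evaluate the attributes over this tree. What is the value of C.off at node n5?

1. n0.cnt = "up"  [given at root]
2. n1.cnt = "upq"  [S₀.cnt ++ "q"]
3. n2.tag = "nq"  [terminal]
4. n3.cnt = "nnq"  ["n" ++ f.tag]
5. n4.mk = "wu"  [terminal]
6. n3.pre = 21  [len(b.mk) + 19]
7. n3.ok = 21  [21]
8. n1.pre = -3  [S₁.ok * -1 + 18]
9. n1.ok = -3  [S₁.ok - 24]
10. n5.idx = "rk"  ["rk"]
11. n6.fin = 12  [terminal]
12. n7.sig = "rkw"  [C₀.idx ++ "w"]
13. n8.tag = "nz"  [terminal]
14. n7.env = 12  [len(f.tag) + 10]
15. n9.idx = "kz"  ["kz"]
16. n10.cnt = "nq"  ["nq"]
17. n11.mk = "ny"  [terminal]
18. n12.ok = 9  [terminal]
19. n10.pre = -9  [a.ok * -1]
20. n10.ok = 26  [26]
21. n13.idx = "wz"  ["wz"]
22. n14.mk = "mu"  [terminal]
23. n15.sig = true  [terminal]
24. n13.val = "nwz"  ["n" ++ C.idx]
25. n13.pre = false  [not h.sig]
26. n13.off = true  [true]
27. n16.wid = "w"  [if C₁.pre then C₁.val else "w"]
28. n16.key = true  [S.ok > 25]
29. n16.tag = true  [S.ok > 25]
30. n17.sig = true  [terminal]
31. n18.tag = "nn"  [terminal]
32. n16.val = "nr"  ["nr"]
33. n9.val = "nrkz"  [B.val ++ C₀.idx]
34. n9.pre = true  [S.pre > -10]
35. n9.off = false  [not C₁.off]
36. n5.val = "rkq"  [C₀.idx ++ "q"]
37. n5.pre = false  [C₁.off == true]
38. n5.off = false  [C₁.pre == false]
39. n0.pre = 4  [S₁.ok + 7]
40. n0.ok = 30  [len(S₀.cnt) + 28]

false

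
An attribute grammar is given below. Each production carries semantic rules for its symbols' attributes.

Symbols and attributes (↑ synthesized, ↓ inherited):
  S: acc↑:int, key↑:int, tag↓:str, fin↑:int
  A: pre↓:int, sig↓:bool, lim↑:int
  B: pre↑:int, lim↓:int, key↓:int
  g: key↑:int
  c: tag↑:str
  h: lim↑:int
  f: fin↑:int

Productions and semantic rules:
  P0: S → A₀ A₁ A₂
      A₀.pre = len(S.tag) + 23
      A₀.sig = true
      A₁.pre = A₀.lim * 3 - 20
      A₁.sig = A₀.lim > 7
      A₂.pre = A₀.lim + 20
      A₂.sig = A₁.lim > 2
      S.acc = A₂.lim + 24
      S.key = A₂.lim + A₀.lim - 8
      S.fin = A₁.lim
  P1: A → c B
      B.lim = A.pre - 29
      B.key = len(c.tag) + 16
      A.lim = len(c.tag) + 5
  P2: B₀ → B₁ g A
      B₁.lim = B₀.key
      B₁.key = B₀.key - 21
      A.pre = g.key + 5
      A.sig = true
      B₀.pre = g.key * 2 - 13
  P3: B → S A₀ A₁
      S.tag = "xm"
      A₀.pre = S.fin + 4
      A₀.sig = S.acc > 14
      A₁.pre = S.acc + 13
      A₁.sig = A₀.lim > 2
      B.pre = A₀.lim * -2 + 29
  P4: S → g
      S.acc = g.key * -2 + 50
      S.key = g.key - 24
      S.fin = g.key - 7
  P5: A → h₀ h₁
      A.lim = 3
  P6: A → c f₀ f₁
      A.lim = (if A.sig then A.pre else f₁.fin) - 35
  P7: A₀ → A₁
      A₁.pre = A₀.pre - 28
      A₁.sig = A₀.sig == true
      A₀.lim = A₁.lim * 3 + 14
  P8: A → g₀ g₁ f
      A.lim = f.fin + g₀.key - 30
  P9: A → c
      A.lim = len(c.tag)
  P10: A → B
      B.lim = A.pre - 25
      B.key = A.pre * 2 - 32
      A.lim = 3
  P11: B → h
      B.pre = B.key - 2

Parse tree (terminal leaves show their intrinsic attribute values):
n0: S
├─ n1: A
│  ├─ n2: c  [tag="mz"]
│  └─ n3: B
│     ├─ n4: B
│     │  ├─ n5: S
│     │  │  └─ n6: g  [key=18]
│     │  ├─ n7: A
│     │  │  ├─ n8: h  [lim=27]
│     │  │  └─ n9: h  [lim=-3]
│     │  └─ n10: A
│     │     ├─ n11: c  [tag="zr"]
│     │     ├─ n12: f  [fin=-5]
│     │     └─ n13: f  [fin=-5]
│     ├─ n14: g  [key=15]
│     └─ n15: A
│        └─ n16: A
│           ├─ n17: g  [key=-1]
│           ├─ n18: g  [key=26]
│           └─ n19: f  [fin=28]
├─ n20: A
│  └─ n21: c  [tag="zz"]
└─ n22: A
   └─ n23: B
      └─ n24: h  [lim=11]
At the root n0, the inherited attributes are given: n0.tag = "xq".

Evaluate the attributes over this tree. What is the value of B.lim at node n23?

2

1. n0.tag = "xq"  [given at root]
2. n1.pre = 25  [len(S.tag) + 23]
3. n1.sig = true  [true]
4. n2.tag = "mz"  [terminal]
5. n3.lim = -4  [A.pre - 29]
6. n3.key = 18  [len(c.tag) + 16]
7. n4.lim = 18  [B₀.key]
8. n4.key = -3  [B₀.key - 21]
9. n5.tag = "xm"  ["xm"]
10. n6.key = 18  [terminal]
11. n5.acc = 14  [g.key * -2 + 50]
12. n5.key = -6  [g.key - 24]
13. n5.fin = 11  [g.key - 7]
14. n7.pre = 15  [S.fin + 4]
15. n7.sig = false  [S.acc > 14]
16. n8.lim = 27  [terminal]
17. n9.lim = -3  [terminal]
18. n7.lim = 3  [3]
19. n10.pre = 27  [S.acc + 13]
20. n10.sig = true  [A₀.lim > 2]
21. n11.tag = "zr"  [terminal]
22. n12.fin = -5  [terminal]
23. n13.fin = -5  [terminal]
24. n10.lim = -8  [(if A.sig then A.pre else f₁.fin) - 35]
25. n4.pre = 23  [A₀.lim * -2 + 29]
26. n14.key = 15  [terminal]
27. n15.pre = 20  [g.key + 5]
28. n15.sig = true  [true]
29. n16.pre = -8  [A₀.pre - 28]
30. n16.sig = true  [A₀.sig == true]
31. n17.key = -1  [terminal]
32. n18.key = 26  [terminal]
33. n19.fin = 28  [terminal]
34. n16.lim = -3  [f.fin + g₀.key - 30]
35. n15.lim = 5  [A₁.lim * 3 + 14]
36. n3.pre = 17  [g.key * 2 - 13]
37. n1.lim = 7  [len(c.tag) + 5]
38. n20.pre = 1  [A₀.lim * 3 - 20]
39. n20.sig = false  [A₀.lim > 7]
40. n21.tag = "zz"  [terminal]
41. n20.lim = 2  [len(c.tag)]
42. n22.pre = 27  [A₀.lim + 20]
43. n22.sig = false  [A₁.lim > 2]
44. n23.lim = 2  [A.pre - 25]
45. n23.key = 22  [A.pre * 2 - 32]
46. n24.lim = 11  [terminal]
47. n23.pre = 20  [B.key - 2]
48. n22.lim = 3  [3]
49. n0.acc = 27  [A₂.lim + 24]
50. n0.key = 2  [A₂.lim + A₀.lim - 8]
51. n0.fin = 2  [A₁.lim]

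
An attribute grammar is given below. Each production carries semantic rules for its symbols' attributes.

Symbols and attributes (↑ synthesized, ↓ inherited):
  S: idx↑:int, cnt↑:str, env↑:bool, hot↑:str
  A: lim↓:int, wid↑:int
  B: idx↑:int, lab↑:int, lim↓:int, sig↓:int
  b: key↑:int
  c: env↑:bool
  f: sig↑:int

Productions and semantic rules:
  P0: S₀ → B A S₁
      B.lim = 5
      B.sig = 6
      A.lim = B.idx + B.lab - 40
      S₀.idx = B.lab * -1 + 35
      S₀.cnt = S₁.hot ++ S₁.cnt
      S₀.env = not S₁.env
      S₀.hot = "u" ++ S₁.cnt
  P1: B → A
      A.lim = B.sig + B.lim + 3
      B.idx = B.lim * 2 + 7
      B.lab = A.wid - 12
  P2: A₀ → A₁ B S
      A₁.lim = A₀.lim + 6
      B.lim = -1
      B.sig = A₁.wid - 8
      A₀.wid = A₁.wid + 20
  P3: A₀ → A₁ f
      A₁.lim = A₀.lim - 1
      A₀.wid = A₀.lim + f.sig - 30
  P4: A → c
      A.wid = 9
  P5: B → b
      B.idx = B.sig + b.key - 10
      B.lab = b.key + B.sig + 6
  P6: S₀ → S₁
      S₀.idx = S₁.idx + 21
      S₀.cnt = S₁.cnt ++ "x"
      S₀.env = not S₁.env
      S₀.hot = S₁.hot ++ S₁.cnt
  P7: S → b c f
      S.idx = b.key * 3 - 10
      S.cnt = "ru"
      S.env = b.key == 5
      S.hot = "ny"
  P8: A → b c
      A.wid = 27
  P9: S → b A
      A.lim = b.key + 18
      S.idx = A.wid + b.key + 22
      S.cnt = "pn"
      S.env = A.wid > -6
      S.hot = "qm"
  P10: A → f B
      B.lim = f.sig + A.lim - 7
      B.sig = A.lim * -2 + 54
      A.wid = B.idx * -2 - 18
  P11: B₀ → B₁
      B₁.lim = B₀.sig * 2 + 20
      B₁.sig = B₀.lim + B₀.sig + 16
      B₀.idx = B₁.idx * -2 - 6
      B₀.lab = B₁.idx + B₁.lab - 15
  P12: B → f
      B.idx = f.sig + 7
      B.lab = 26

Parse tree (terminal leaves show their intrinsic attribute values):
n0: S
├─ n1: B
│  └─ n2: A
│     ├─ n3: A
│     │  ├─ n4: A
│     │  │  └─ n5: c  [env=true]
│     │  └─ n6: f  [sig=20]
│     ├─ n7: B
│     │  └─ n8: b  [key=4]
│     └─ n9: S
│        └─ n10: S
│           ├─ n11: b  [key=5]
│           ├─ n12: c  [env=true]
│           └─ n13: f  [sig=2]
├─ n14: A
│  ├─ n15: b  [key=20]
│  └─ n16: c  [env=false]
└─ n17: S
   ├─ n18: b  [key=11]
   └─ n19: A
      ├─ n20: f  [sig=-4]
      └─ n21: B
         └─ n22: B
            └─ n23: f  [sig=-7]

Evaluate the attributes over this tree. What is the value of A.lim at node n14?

1. n1.lim = 5  [5]
2. n1.sig = 6  [6]
3. n2.lim = 14  [B.sig + B.lim + 3]
4. n3.lim = 20  [A₀.lim + 6]
5. n4.lim = 19  [A₀.lim - 1]
6. n5.env = true  [terminal]
7. n4.wid = 9  [9]
8. n6.sig = 20  [terminal]
9. n3.wid = 10  [A₀.lim + f.sig - 30]
10. n7.lim = -1  [-1]
11. n7.sig = 2  [A₁.wid - 8]
12. n8.key = 4  [terminal]
13. n7.idx = -4  [B.sig + b.key - 10]
14. n7.lab = 12  [b.key + B.sig + 6]
15. n11.key = 5  [terminal]
16. n12.env = true  [terminal]
17. n13.sig = 2  [terminal]
18. n10.idx = 5  [b.key * 3 - 10]
19. n10.cnt = "ru"  ["ru"]
20. n10.env = true  [b.key == 5]
21. n10.hot = "ny"  ["ny"]
22. n9.idx = 26  [S₁.idx + 21]
23. n9.cnt = "rux"  [S₁.cnt ++ "x"]
24. n9.env = false  [not S₁.env]
25. n9.hot = "nyru"  [S₁.hot ++ S₁.cnt]
26. n2.wid = 30  [A₁.wid + 20]
27. n1.idx = 17  [B.lim * 2 + 7]
28. n1.lab = 18  [A.wid - 12]
29. n14.lim = -5  [B.idx + B.lab - 40]
30. n15.key = 20  [terminal]
31. n16.env = false  [terminal]
32. n14.wid = 27  [27]
33. n18.key = 11  [terminal]
34. n19.lim = 29  [b.key + 18]
35. n20.sig = -4  [terminal]
36. n21.lim = 18  [f.sig + A.lim - 7]
37. n21.sig = -4  [A.lim * -2 + 54]
38. n22.lim = 12  [B₀.sig * 2 + 20]
39. n22.sig = 30  [B₀.lim + B₀.sig + 16]
40. n23.sig = -7  [terminal]
41. n22.idx = 0  [f.sig + 7]
42. n22.lab = 26  [26]
43. n21.idx = -6  [B₁.idx * -2 - 6]
44. n21.lab = 11  [B₁.idx + B₁.lab - 15]
45. n19.wid = -6  [B.idx * -2 - 18]
46. n17.idx = 27  [A.wid + b.key + 22]
47. n17.cnt = "pn"  ["pn"]
48. n17.env = false  [A.wid > -6]
49. n17.hot = "qm"  ["qm"]
50. n0.idx = 17  [B.lab * -1 + 35]
51. n0.cnt = "qmpn"  [S₁.hot ++ S₁.cnt]
52. n0.env = true  [not S₁.env]
53. n0.hot = "upn"  ["u" ++ S₁.cnt]

-5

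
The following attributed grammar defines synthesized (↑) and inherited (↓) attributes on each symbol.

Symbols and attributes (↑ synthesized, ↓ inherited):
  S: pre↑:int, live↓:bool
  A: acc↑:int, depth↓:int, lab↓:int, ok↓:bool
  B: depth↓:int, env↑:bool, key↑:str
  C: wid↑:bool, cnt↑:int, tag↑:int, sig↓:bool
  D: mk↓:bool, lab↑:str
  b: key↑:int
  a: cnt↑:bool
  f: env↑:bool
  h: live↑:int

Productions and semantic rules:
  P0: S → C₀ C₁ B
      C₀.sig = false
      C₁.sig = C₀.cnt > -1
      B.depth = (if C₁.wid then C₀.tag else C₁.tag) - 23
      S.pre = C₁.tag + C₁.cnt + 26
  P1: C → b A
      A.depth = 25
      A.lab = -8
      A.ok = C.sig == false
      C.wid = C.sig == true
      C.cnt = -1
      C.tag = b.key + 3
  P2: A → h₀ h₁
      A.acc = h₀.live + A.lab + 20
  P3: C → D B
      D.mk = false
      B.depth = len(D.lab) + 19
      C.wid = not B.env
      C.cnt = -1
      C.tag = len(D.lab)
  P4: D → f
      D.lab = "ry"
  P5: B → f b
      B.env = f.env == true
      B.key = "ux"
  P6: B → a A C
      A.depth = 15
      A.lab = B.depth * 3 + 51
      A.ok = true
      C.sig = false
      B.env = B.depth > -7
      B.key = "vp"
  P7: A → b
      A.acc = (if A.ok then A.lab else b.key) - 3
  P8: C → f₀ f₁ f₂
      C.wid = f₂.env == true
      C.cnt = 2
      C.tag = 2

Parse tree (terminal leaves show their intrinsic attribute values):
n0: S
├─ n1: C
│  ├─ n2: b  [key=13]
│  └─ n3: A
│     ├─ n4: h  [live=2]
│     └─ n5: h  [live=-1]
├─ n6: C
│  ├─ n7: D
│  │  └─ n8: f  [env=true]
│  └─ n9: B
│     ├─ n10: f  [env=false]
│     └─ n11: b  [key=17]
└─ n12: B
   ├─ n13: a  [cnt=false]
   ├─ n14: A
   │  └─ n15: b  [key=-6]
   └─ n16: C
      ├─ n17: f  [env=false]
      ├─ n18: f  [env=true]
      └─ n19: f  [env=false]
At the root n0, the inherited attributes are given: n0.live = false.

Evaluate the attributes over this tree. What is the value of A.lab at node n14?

30

1. n0.live = false  [given at root]
2. n1.sig = false  [false]
3. n2.key = 13  [terminal]
4. n3.depth = 25  [25]
5. n3.lab = -8  [-8]
6. n3.ok = true  [C.sig == false]
7. n4.live = 2  [terminal]
8. n5.live = -1  [terminal]
9. n3.acc = 14  [h₀.live + A.lab + 20]
10. n1.wid = false  [C.sig == true]
11. n1.cnt = -1  [-1]
12. n1.tag = 16  [b.key + 3]
13. n6.sig = false  [C₀.cnt > -1]
14. n7.mk = false  [false]
15. n8.env = true  [terminal]
16. n7.lab = "ry"  ["ry"]
17. n9.depth = 21  [len(D.lab) + 19]
18. n10.env = false  [terminal]
19. n11.key = 17  [terminal]
20. n9.env = false  [f.env == true]
21. n9.key = "ux"  ["ux"]
22. n6.wid = true  [not B.env]
23. n6.cnt = -1  [-1]
24. n6.tag = 2  [len(D.lab)]
25. n12.depth = -7  [(if C₁.wid then C₀.tag else C₁.tag) - 23]
26. n13.cnt = false  [terminal]
27. n14.depth = 15  [15]
28. n14.lab = 30  [B.depth * 3 + 51]
29. n14.ok = true  [true]
30. n15.key = -6  [terminal]
31. n14.acc = 27  [(if A.ok then A.lab else b.key) - 3]
32. n16.sig = false  [false]
33. n17.env = false  [terminal]
34. n18.env = true  [terminal]
35. n19.env = false  [terminal]
36. n16.wid = false  [f₂.env == true]
37. n16.cnt = 2  [2]
38. n16.tag = 2  [2]
39. n12.env = false  [B.depth > -7]
40. n12.key = "vp"  ["vp"]
41. n0.pre = 27  [C₁.tag + C₁.cnt + 26]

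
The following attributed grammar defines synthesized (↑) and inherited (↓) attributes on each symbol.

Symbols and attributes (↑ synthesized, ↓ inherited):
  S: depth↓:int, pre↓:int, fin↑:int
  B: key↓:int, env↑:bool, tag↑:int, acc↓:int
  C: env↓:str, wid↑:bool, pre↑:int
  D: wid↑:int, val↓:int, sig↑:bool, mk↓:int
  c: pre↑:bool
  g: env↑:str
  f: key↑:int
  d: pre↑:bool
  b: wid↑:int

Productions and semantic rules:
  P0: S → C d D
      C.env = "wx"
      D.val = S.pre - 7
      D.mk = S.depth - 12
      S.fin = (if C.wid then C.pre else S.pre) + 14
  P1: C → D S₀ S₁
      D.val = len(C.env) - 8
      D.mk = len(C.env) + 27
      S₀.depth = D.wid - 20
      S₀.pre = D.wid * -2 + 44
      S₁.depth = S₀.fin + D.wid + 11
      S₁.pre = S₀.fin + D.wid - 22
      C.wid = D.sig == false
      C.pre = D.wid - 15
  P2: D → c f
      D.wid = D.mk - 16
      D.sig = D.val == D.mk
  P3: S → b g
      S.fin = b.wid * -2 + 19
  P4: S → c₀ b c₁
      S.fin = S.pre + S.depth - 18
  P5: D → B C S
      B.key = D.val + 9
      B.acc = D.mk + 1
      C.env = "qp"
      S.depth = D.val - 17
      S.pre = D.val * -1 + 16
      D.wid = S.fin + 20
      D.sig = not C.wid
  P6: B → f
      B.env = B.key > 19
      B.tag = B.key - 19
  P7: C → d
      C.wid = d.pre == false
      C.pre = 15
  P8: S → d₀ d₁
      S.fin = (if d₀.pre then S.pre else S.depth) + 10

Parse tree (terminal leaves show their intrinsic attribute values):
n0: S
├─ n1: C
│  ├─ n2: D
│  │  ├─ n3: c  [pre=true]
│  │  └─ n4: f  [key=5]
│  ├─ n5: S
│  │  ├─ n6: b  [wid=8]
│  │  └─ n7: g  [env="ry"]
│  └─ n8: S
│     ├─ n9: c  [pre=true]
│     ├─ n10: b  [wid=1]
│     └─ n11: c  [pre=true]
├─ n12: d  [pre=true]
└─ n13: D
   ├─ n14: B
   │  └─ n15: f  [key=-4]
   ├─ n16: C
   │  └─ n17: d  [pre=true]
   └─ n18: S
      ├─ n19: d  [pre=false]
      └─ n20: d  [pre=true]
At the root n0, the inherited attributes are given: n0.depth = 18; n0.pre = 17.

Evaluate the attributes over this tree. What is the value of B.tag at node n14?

1. n0.depth = 18  [given at root]
2. n0.pre = 17  [given at root]
3. n1.env = "wx"  ["wx"]
4. n2.val = -6  [len(C.env) - 8]
5. n2.mk = 29  [len(C.env) + 27]
6. n3.pre = true  [terminal]
7. n4.key = 5  [terminal]
8. n2.wid = 13  [D.mk - 16]
9. n2.sig = false  [D.val == D.mk]
10. n5.depth = -7  [D.wid - 20]
11. n5.pre = 18  [D.wid * -2 + 44]
12. n6.wid = 8  [terminal]
13. n7.env = "ry"  [terminal]
14. n5.fin = 3  [b.wid * -2 + 19]
15. n8.depth = 27  [S₀.fin + D.wid + 11]
16. n8.pre = -6  [S₀.fin + D.wid - 22]
17. n9.pre = true  [terminal]
18. n10.wid = 1  [terminal]
19. n11.pre = true  [terminal]
20. n8.fin = 3  [S.pre + S.depth - 18]
21. n1.wid = true  [D.sig == false]
22. n1.pre = -2  [D.wid - 15]
23. n12.pre = true  [terminal]
24. n13.val = 10  [S.pre - 7]
25. n13.mk = 6  [S.depth - 12]
26. n14.key = 19  [D.val + 9]
27. n14.acc = 7  [D.mk + 1]
28. n15.key = -4  [terminal]
29. n14.env = false  [B.key > 19]
30. n14.tag = 0  [B.key - 19]
31. n16.env = "qp"  ["qp"]
32. n17.pre = true  [terminal]
33. n16.wid = false  [d.pre == false]
34. n16.pre = 15  [15]
35. n18.depth = -7  [D.val - 17]
36. n18.pre = 6  [D.val * -1 + 16]
37. n19.pre = false  [terminal]
38. n20.pre = true  [terminal]
39. n18.fin = 3  [(if d₀.pre then S.pre else S.depth) + 10]
40. n13.wid = 23  [S.fin + 20]
41. n13.sig = true  [not C.wid]
42. n0.fin = 12  [(if C.wid then C.pre else S.pre) + 14]

0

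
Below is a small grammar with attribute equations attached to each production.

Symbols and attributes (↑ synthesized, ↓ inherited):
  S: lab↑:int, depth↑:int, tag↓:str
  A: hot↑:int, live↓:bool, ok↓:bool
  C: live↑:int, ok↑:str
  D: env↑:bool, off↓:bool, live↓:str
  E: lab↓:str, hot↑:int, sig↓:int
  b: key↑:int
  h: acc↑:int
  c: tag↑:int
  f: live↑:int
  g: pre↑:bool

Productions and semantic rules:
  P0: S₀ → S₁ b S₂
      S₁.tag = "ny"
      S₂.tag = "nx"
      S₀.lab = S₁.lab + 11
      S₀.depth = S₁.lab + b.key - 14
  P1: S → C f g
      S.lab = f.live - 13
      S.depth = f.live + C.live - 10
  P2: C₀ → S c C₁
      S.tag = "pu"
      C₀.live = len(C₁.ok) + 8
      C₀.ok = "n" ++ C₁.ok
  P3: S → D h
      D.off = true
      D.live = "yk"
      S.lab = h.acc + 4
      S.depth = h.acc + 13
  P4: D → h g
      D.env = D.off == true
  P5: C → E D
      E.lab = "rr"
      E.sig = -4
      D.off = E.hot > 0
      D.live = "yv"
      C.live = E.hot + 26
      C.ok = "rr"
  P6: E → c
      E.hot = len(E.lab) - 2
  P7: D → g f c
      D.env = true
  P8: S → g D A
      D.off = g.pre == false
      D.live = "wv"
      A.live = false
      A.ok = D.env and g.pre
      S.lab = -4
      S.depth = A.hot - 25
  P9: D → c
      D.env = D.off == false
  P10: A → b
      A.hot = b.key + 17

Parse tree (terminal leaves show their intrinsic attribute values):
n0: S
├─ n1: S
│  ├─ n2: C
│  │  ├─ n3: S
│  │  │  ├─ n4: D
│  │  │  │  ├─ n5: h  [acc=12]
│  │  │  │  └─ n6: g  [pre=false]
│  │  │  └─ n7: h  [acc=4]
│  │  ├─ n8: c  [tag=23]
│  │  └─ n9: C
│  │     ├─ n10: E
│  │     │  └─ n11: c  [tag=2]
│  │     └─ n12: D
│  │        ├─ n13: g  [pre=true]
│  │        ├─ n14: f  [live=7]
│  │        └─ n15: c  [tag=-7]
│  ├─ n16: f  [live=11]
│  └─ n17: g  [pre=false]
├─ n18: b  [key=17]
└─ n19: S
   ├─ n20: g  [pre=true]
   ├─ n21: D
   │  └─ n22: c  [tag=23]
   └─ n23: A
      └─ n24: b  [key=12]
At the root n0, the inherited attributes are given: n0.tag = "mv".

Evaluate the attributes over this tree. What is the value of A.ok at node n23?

true

1. n0.tag = "mv"  [given at root]
2. n1.tag = "ny"  ["ny"]
3. n3.tag = "pu"  ["pu"]
4. n4.off = true  [true]
5. n4.live = "yk"  ["yk"]
6. n5.acc = 12  [terminal]
7. n6.pre = false  [terminal]
8. n4.env = true  [D.off == true]
9. n7.acc = 4  [terminal]
10. n3.lab = 8  [h.acc + 4]
11. n3.depth = 17  [h.acc + 13]
12. n8.tag = 23  [terminal]
13. n10.lab = "rr"  ["rr"]
14. n10.sig = -4  [-4]
15. n11.tag = 2  [terminal]
16. n10.hot = 0  [len(E.lab) - 2]
17. n12.off = false  [E.hot > 0]
18. n12.live = "yv"  ["yv"]
19. n13.pre = true  [terminal]
20. n14.live = 7  [terminal]
21. n15.tag = -7  [terminal]
22. n12.env = true  [true]
23. n9.live = 26  [E.hot + 26]
24. n9.ok = "rr"  ["rr"]
25. n2.live = 10  [len(C₁.ok) + 8]
26. n2.ok = "nrr"  ["n" ++ C₁.ok]
27. n16.live = 11  [terminal]
28. n17.pre = false  [terminal]
29. n1.lab = -2  [f.live - 13]
30. n1.depth = 11  [f.live + C.live - 10]
31. n18.key = 17  [terminal]
32. n19.tag = "nx"  ["nx"]
33. n20.pre = true  [terminal]
34. n21.off = false  [g.pre == false]
35. n21.live = "wv"  ["wv"]
36. n22.tag = 23  [terminal]
37. n21.env = true  [D.off == false]
38. n23.live = false  [false]
39. n23.ok = true  [D.env and g.pre]
40. n24.key = 12  [terminal]
41. n23.hot = 29  [b.key + 17]
42. n19.lab = -4  [-4]
43. n19.depth = 4  [A.hot - 25]
44. n0.lab = 9  [S₁.lab + 11]
45. n0.depth = 1  [S₁.lab + b.key - 14]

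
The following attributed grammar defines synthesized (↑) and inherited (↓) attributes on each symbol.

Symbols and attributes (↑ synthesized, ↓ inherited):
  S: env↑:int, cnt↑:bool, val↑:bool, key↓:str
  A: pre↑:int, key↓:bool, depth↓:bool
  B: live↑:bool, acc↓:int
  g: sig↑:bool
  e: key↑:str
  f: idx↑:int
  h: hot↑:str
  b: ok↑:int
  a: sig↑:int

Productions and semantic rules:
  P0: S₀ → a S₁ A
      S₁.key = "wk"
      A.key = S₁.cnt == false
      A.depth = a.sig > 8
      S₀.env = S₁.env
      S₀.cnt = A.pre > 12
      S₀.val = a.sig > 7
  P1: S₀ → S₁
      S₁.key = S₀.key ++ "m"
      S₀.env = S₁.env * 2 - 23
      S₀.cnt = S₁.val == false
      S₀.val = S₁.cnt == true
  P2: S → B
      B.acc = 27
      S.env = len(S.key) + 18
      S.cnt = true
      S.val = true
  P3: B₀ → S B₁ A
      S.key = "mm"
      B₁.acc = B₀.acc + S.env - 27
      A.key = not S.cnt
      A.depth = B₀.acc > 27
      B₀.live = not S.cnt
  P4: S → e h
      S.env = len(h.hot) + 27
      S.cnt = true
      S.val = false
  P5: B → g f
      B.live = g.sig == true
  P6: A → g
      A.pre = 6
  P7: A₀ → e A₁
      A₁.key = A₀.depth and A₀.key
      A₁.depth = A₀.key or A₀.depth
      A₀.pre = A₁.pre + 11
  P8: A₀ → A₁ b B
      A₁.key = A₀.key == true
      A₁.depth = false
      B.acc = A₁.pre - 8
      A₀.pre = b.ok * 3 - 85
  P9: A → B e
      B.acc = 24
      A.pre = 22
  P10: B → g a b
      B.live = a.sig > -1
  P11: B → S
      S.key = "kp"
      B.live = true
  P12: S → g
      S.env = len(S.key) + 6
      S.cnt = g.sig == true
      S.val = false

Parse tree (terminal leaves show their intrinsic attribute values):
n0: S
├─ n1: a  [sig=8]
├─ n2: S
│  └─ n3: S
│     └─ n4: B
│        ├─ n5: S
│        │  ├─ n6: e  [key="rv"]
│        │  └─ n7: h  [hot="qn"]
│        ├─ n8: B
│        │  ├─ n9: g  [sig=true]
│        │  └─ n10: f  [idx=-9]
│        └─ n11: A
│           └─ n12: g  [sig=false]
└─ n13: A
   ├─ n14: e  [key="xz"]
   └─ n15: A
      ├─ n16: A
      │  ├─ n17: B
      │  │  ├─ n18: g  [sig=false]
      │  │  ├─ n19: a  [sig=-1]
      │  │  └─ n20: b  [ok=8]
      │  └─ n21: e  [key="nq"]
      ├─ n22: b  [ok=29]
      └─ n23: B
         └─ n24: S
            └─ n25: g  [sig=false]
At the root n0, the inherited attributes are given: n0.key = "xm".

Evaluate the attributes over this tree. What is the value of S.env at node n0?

19

1. n0.key = "xm"  [given at root]
2. n1.sig = 8  [terminal]
3. n2.key = "wk"  ["wk"]
4. n3.key = "wkm"  [S₀.key ++ "m"]
5. n4.acc = 27  [27]
6. n5.key = "mm"  ["mm"]
7. n6.key = "rv"  [terminal]
8. n7.hot = "qn"  [terminal]
9. n5.env = 29  [len(h.hot) + 27]
10. n5.cnt = true  [true]
11. n5.val = false  [false]
12. n8.acc = 29  [B₀.acc + S.env - 27]
13. n9.sig = true  [terminal]
14. n10.idx = -9  [terminal]
15. n8.live = true  [g.sig == true]
16. n11.key = false  [not S.cnt]
17. n11.depth = false  [B₀.acc > 27]
18. n12.sig = false  [terminal]
19. n11.pre = 6  [6]
20. n4.live = false  [not S.cnt]
21. n3.env = 21  [len(S.key) + 18]
22. n3.cnt = true  [true]
23. n3.val = true  [true]
24. n2.env = 19  [S₁.env * 2 - 23]
25. n2.cnt = false  [S₁.val == false]
26. n2.val = true  [S₁.cnt == true]
27. n13.key = true  [S₁.cnt == false]
28. n13.depth = false  [a.sig > 8]
29. n14.key = "xz"  [terminal]
30. n15.key = false  [A₀.depth and A₀.key]
31. n15.depth = true  [A₀.key or A₀.depth]
32. n16.key = false  [A₀.key == true]
33. n16.depth = false  [false]
34. n17.acc = 24  [24]
35. n18.sig = false  [terminal]
36. n19.sig = -1  [terminal]
37. n20.ok = 8  [terminal]
38. n17.live = false  [a.sig > -1]
39. n21.key = "nq"  [terminal]
40. n16.pre = 22  [22]
41. n22.ok = 29  [terminal]
42. n23.acc = 14  [A₁.pre - 8]
43. n24.key = "kp"  ["kp"]
44. n25.sig = false  [terminal]
45. n24.env = 8  [len(S.key) + 6]
46. n24.cnt = false  [g.sig == true]
47. n24.val = false  [false]
48. n23.live = true  [true]
49. n15.pre = 2  [b.ok * 3 - 85]
50. n13.pre = 13  [A₁.pre + 11]
51. n0.env = 19  [S₁.env]
52. n0.cnt = true  [A.pre > 12]
53. n0.val = true  [a.sig > 7]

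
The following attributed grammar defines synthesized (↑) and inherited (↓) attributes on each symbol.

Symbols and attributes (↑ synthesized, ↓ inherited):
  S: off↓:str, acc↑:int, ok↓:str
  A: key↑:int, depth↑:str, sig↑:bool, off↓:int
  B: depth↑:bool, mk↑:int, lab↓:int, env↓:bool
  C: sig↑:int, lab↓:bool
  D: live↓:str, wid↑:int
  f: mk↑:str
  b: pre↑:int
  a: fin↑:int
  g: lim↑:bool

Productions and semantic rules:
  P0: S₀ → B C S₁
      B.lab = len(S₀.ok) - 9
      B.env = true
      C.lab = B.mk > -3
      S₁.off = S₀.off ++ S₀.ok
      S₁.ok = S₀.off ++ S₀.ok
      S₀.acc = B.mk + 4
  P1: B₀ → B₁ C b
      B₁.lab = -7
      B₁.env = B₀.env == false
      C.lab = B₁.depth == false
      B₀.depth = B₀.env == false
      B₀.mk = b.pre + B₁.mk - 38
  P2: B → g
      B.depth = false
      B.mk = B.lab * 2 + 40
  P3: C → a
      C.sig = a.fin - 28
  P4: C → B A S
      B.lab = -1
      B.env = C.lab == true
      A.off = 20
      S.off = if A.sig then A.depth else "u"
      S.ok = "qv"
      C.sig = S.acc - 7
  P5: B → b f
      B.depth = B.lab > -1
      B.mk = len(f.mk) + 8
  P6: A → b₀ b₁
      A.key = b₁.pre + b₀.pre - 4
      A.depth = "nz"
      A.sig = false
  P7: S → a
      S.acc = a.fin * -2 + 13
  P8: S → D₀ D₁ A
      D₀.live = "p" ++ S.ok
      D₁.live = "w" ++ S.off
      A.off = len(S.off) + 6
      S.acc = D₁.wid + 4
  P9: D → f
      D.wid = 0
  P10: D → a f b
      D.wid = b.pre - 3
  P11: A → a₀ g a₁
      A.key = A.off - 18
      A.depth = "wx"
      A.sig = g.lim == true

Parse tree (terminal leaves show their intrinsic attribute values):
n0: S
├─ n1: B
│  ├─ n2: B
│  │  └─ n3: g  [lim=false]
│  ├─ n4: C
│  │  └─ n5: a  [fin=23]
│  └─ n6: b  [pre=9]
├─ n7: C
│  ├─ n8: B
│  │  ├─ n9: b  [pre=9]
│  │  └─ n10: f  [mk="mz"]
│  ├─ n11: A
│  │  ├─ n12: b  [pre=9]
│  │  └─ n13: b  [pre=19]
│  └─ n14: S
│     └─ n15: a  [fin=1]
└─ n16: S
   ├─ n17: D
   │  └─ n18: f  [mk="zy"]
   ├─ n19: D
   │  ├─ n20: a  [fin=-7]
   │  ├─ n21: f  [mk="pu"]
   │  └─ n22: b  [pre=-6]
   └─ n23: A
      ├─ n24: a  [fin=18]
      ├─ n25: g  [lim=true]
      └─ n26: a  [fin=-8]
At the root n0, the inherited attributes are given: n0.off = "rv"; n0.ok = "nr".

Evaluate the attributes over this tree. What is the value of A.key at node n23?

1. n0.off = "rv"  [given at root]
2. n0.ok = "nr"  [given at root]
3. n1.lab = -7  [len(S₀.ok) - 9]
4. n1.env = true  [true]
5. n2.lab = -7  [-7]
6. n2.env = false  [B₀.env == false]
7. n3.lim = false  [terminal]
8. n2.depth = false  [false]
9. n2.mk = 26  [B.lab * 2 + 40]
10. n4.lab = true  [B₁.depth == false]
11. n5.fin = 23  [terminal]
12. n4.sig = -5  [a.fin - 28]
13. n6.pre = 9  [terminal]
14. n1.depth = false  [B₀.env == false]
15. n1.mk = -3  [b.pre + B₁.mk - 38]
16. n7.lab = false  [B.mk > -3]
17. n8.lab = -1  [-1]
18. n8.env = false  [C.lab == true]
19. n9.pre = 9  [terminal]
20. n10.mk = "mz"  [terminal]
21. n8.depth = false  [B.lab > -1]
22. n8.mk = 10  [len(f.mk) + 8]
23. n11.off = 20  [20]
24. n12.pre = 9  [terminal]
25. n13.pre = 19  [terminal]
26. n11.key = 24  [b₁.pre + b₀.pre - 4]
27. n11.depth = "nz"  ["nz"]
28. n11.sig = false  [false]
29. n14.off = "u"  [if A.sig then A.depth else "u"]
30. n14.ok = "qv"  ["qv"]
31. n15.fin = 1  [terminal]
32. n14.acc = 11  [a.fin * -2 + 13]
33. n7.sig = 4  [S.acc - 7]
34. n16.off = "rvnr"  [S₀.off ++ S₀.ok]
35. n16.ok = "rvnr"  [S₀.off ++ S₀.ok]
36. n17.live = "prvnr"  ["p" ++ S.ok]
37. n18.mk = "zy"  [terminal]
38. n17.wid = 0  [0]
39. n19.live = "wrvnr"  ["w" ++ S.off]
40. n20.fin = -7  [terminal]
41. n21.mk = "pu"  [terminal]
42. n22.pre = -6  [terminal]
43. n19.wid = -9  [b.pre - 3]
44. n23.off = 10  [len(S.off) + 6]
45. n24.fin = 18  [terminal]
46. n25.lim = true  [terminal]
47. n26.fin = -8  [terminal]
48. n23.key = -8  [A.off - 18]
49. n23.depth = "wx"  ["wx"]
50. n23.sig = true  [g.lim == true]
51. n16.acc = -5  [D₁.wid + 4]
52. n0.acc = 1  [B.mk + 4]

-8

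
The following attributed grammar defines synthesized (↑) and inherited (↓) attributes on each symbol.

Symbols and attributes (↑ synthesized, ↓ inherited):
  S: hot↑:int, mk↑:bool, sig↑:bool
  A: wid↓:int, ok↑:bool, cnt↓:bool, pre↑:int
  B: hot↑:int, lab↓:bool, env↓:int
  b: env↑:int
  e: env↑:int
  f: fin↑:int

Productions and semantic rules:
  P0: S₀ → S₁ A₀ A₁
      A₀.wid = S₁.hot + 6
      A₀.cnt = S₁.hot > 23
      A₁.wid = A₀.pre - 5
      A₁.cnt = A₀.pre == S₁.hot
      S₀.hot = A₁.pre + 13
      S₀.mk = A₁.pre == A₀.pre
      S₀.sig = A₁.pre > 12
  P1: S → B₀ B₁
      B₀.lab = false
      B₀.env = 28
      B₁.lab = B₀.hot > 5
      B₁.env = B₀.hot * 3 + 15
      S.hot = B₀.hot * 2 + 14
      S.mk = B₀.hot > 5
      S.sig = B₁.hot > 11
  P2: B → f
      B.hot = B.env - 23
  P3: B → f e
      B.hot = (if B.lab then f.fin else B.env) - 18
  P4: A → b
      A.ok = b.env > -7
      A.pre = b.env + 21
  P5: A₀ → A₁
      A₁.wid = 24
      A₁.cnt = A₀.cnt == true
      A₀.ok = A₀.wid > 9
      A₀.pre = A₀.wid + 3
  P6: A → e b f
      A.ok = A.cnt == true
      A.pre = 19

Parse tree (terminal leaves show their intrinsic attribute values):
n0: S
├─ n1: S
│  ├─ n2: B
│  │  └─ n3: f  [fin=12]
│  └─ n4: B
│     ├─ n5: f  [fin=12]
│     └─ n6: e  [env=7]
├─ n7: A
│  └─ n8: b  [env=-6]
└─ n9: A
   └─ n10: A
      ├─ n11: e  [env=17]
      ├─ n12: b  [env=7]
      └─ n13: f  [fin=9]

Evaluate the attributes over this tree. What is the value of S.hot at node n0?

1. n2.lab = false  [false]
2. n2.env = 28  [28]
3. n3.fin = 12  [terminal]
4. n2.hot = 5  [B.env - 23]
5. n4.lab = false  [B₀.hot > 5]
6. n4.env = 30  [B₀.hot * 3 + 15]
7. n5.fin = 12  [terminal]
8. n6.env = 7  [terminal]
9. n4.hot = 12  [(if B.lab then f.fin else B.env) - 18]
10. n1.hot = 24  [B₀.hot * 2 + 14]
11. n1.mk = false  [B₀.hot > 5]
12. n1.sig = true  [B₁.hot > 11]
13. n7.wid = 30  [S₁.hot + 6]
14. n7.cnt = true  [S₁.hot > 23]
15. n8.env = -6  [terminal]
16. n7.ok = true  [b.env > -7]
17. n7.pre = 15  [b.env + 21]
18. n9.wid = 10  [A₀.pre - 5]
19. n9.cnt = false  [A₀.pre == S₁.hot]
20. n10.wid = 24  [24]
21. n10.cnt = false  [A₀.cnt == true]
22. n11.env = 17  [terminal]
23. n12.env = 7  [terminal]
24. n13.fin = 9  [terminal]
25. n10.ok = false  [A.cnt == true]
26. n10.pre = 19  [19]
27. n9.ok = true  [A₀.wid > 9]
28. n9.pre = 13  [A₀.wid + 3]
29. n0.hot = 26  [A₁.pre + 13]
30. n0.mk = false  [A₁.pre == A₀.pre]
31. n0.sig = true  [A₁.pre > 12]

26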